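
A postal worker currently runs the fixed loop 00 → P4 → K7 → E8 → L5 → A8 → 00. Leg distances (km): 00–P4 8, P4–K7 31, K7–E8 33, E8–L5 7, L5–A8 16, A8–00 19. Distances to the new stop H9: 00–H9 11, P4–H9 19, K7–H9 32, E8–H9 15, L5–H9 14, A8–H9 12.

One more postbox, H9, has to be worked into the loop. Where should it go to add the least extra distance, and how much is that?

Minimum extra distance: 4 km, inserting H9 between A8 and 00.

Insertion cost between consecutive stops i–j is d(i,H9) + d(H9,j) − d(i,j):
  between 00 and P4: 11 + 19 − 8 = 22
  between P4 and K7: 19 + 32 − 31 = 20
  between K7 and E8: 32 + 15 − 33 = 14
  between E8 and L5: 15 + 14 − 7 = 22
  between L5 and A8: 14 + 12 − 16 = 10
  between A8 and 00: 12 + 11 − 19 = 4
Cheapest insertion is between A8 and 00, adding 4.
New total = 114 + 4 = 118.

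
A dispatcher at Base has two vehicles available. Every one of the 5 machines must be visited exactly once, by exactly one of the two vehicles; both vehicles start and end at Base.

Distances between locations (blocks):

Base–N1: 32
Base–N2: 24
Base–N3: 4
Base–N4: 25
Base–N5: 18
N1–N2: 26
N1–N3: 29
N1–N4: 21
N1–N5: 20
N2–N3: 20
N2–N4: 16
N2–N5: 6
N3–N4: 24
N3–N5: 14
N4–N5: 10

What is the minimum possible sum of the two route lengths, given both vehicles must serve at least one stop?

101 blocks — the smallest possible combined total.

There are 2^4 − 1 = 15 ways to divide the 5 stops into two non-empty groups. For each, the best each vehicle can do is its own shortest tour through its group:
  {N1} + {N2, N3, N4, N5}: 64 + 65 = 129
  {N2} + {N1, N3, N4, N5}: 48 + 81 = 129
  {N1, N2} + {N3, N4, N5}: 82 + 53 = 135
  {N3} + {N1, N2, N4, N5}: 8 + 93 = 101
  {N1, N3} + {N2, N4, N5}: 65 + 65 = 130
  {N2, N3} + {N1, N4, N5}: 48 + 81 = 129
  … (15 splits in total)
Best: vehicle 1 Base → N3 → Base = 8; vehicle 2 Base → N1 → N4 → N2 → N5 → Base = 93; combined 101.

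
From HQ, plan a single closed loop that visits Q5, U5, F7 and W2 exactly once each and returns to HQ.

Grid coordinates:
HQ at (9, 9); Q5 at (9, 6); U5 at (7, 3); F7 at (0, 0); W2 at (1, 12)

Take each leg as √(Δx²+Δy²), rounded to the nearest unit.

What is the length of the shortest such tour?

HQ - Q5 - U5 - F7 - W2 - HQ: 3+4+8+12+9 = 36
HQ - Q5 - U5 - W2 - F7 - HQ: 3+4+11+12+13 = 43
HQ - Q5 - F7 - U5 - W2 - HQ: 3+11+8+11+9 = 42
HQ - Q5 - F7 - W2 - U5 - HQ: 3+11+12+11+6 = 43
HQ - Q5 - W2 - U5 - F7 - HQ: 3+10+11+8+13 = 45
HQ - Q5 - W2 - F7 - U5 - HQ: 3+10+12+8+6 = 39
HQ - U5 - Q5 - F7 - W2 - HQ: 6+4+11+12+9 = 42
HQ - U5 - Q5 - W2 - F7 - HQ: 6+4+10+12+13 = 45
HQ - U5 - F7 - Q5 - W2 - HQ: 6+8+11+10+9 = 44
HQ - U5 - W2 - Q5 - F7 - HQ: 6+11+10+11+13 = 51
HQ - F7 - Q5 - U5 - W2 - HQ: 13+11+4+11+9 = 48
HQ - F7 - U5 - Q5 - W2 - HQ: 13+8+4+10+9 = 44
The minimum is 36.
One optimal route: HQ → Q5 → U5 → F7 → W2 → HQ (or its reverse).

Minimum total distance: 36.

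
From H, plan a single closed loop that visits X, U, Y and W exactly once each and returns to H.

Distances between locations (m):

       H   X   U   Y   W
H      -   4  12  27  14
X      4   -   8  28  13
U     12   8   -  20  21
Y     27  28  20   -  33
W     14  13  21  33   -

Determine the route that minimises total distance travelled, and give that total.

Minimum total distance: 79 m.

With 4 stops there are 4!/2 = 12 distinct round trips (a route and its reverse cost the same).
H → X → U → Y → W → H: 4+8+20+33+14 = 79
H → X → U → W → Y → H: 4+8+21+33+27 = 93
H → X → Y → U → W → H: 4+28+20+21+14 = 87
H → X → Y → W → U → H: 4+28+33+21+12 = 98
H → X → W → U → Y → H: 4+13+21+20+27 = 85
H → X → W → Y → U → H: 4+13+33+20+12 = 82
H → U → X → Y → W → H: 12+8+28+33+14 = 95
H → U → X → W → Y → H: 12+8+13+33+27 = 93
H → U → Y → X → W → H: 12+20+28+13+14 = 87
H → U → W → X → Y → H: 12+21+13+28+27 = 101
H → Y → X → U → W → H: 27+28+8+21+14 = 98
H → Y → U → X → W → H: 27+20+8+13+14 = 82
The minimum is 79.
One optimal route: H → X → U → Y → W → H (or its reverse).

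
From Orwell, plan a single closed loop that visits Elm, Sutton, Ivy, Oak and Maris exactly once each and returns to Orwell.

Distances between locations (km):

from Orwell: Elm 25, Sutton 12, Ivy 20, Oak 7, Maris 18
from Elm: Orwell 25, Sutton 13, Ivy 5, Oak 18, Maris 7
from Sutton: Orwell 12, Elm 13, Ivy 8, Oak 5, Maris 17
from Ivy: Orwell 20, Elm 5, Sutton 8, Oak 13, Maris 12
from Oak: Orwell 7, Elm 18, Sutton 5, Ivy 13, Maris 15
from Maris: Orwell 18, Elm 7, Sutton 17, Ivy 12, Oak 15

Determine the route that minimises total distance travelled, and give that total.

Shortest round trip = 50 km.

With 5 stops there are 5!/2 = 60 distinct round trips (a route and its reverse cost the same).
Orwell - Elm - Sutton - Ivy - Oak - Maris - Orwell: 25+13+8+13+15+18 = 92
Orwell - Elm - Sutton - Ivy - Maris - Oak - Orwell: 25+13+8+12+15+7 = 80
Orwell - Elm - Sutton - Oak - Ivy - Maris - Orwell: 25+13+5+13+12+18 = 86
Orwell - Elm - Sutton - Oak - Maris - Ivy - Orwell: 25+13+5+15+12+20 = 90
Orwell - Elm - Sutton - Maris - Ivy - Oak - Orwell: 25+13+17+12+13+7 = 87
Orwell - Elm - Sutton - Maris - Oak - Ivy - Orwell: 25+13+17+15+13+20 = 103
Orwell - Elm - Ivy - Sutton - Oak - Maris - Orwell: 25+5+8+5+15+18 = 76
Orwell - Elm - Ivy - Sutton - Maris - Oak - Orwell: 25+5+8+17+15+7 = 77
Orwell - Elm - Ivy - Oak - Sutton - Maris - Orwell: 25+5+13+5+17+18 = 83
Orwell - Elm - Ivy - Oak - Maris - Sutton - Orwell: 25+5+13+15+17+12 = 87
Orwell - Elm - Ivy - Maris - Sutton - Oak - Orwell: 25+5+12+17+5+7 = 71
Orwell - Elm - Ivy - Maris - Oak - Sutton - Orwell: 25+5+12+15+5+12 = 74
Orwell - Elm - Oak - Sutton - Ivy - Maris - Orwell: 25+18+5+8+12+18 = 86
Orwell - Elm - Oak - Sutton - Maris - Ivy - Orwell: 25+18+5+17+12+20 = 97
… (46 more)
Orwell - Oak - Sutton - Ivy - Elm - Maris - Orwell: 7+5+8+5+7+18 = 50  ← best
The minimum is 50.
One optimal route: Orwell → Oak → Sutton → Ivy → Elm → Maris → Orwell (or its reverse).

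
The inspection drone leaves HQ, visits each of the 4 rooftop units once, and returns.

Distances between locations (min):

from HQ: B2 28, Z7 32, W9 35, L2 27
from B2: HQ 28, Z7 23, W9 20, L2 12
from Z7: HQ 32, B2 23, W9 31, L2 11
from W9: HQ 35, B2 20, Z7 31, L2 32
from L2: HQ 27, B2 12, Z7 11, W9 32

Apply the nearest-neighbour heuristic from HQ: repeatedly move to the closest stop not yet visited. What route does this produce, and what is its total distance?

From HQ: distances to unvisited — L2=27, B2=28, Z7=32, W9=35. Nearest is L2 (27).
From L2: distances to unvisited — Z7=11, B2=12, W9=32. Nearest is Z7 (11).
From Z7: distances to unvisited — B2=23, W9=31. Nearest is B2 (23).
From B2: distances to unvisited — W9=20. Nearest is W9 (20).
Return W9→HQ: 35.
Total = 27 + 11 + 23 + 20 + 35 = 116.

116 min along HQ → L2 → Z7 → B2 → W9 → HQ.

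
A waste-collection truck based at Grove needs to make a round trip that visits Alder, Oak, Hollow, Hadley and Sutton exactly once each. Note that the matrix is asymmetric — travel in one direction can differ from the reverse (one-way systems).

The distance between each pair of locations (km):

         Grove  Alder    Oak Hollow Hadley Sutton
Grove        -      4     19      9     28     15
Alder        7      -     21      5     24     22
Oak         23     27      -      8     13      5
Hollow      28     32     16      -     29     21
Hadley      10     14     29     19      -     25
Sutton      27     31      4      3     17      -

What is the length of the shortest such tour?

Minimum total distance: 57 km.

Grove-Alder-Oak-Hollow-Hadley-Sutton-Grove: 4+21+8+29+25+27 = 114
Grove-Alder-Oak-Hollow-Sutton-Hadley-Grove: 4+21+8+21+17+10 = 81
Grove-Alder-Oak-Hadley-Hollow-Sutton-Grove: 4+21+13+19+21+27 = 105
Grove-Alder-Oak-Hadley-Sutton-Hollow-Grove: 4+21+13+25+3+28 = 94
Grove-Alder-Oak-Sutton-Hollow-Hadley-Grove: 4+21+5+3+29+10 = 72
Grove-Alder-Oak-Sutton-Hadley-Hollow-Grove: 4+21+5+17+19+28 = 94
Grove-Alder-Hollow-Oak-Hadley-Sutton-Grove: 4+5+16+13+25+27 = 90
Grove-Alder-Hollow-Oak-Sutton-Hadley-Grove: 4+5+16+5+17+10 = 57
Grove-Alder-Hollow-Hadley-Oak-Sutton-Grove: 4+5+29+29+5+27 = 99
Grove-Alder-Hollow-Hadley-Sutton-Oak-Grove: 4+5+29+25+4+23 = 90
Grove-Alder-Hollow-Sutton-Oak-Hadley-Grove: 4+5+21+4+13+10 = 57
Grove-Alder-Hollow-Sutton-Hadley-Oak-Grove: 4+5+21+17+29+23 = 99
Grove-Alder-Hadley-Oak-Hollow-Sutton-Grove: 4+24+29+8+21+27 = 113
Grove-Alder-Hadley-Oak-Sutton-Hollow-Grove: 4+24+29+5+3+28 = 93
… (106 more)
The minimum is 57.
One optimal route: Grove → Alder → Hollow → Oak → Sutton → Hadley → Grove.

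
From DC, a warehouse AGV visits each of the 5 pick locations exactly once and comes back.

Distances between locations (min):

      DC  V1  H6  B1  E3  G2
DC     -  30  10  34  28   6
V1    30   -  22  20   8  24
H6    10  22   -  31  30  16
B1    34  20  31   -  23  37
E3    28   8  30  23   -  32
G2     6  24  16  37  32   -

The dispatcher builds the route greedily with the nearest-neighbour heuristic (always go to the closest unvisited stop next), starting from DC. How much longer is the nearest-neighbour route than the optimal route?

DC: G2=6, H6=10, E3=28, V1=30, B1=34 ⇒ G2
G2: H6=16, V1=24, E3=32, B1=37 ⇒ H6
H6: V1=22, E3=30, B1=31 ⇒ V1
V1: E3=8, B1=20 ⇒ E3
E3: B1=23 ⇒ B1
NN route DC → G2 → H6 → V1 → E3 → B1 → DC costs 109.
Optimal: DC → H6 → B1 → E3 → V1 → G2 → DC costs 102 (by enumerating all 60 distinct tours).
Excess = 109 − 102 = 7.

7 min longer than the optimal tour.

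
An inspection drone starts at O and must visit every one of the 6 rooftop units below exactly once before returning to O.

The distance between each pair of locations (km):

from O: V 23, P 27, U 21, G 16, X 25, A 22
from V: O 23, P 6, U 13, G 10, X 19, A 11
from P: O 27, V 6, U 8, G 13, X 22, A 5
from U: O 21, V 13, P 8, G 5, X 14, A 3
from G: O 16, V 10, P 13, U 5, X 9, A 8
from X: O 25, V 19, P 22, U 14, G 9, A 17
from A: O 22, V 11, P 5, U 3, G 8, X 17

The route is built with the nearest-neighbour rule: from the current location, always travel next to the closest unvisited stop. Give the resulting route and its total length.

79 km along O → G → U → A → P → V → X → O.

At O the remaining stops are G 16, U 21, A 22, V 23, X 25, P 27; go to G.
At G the remaining stops are U 5, A 8, X 9, V 10, P 13; go to U.
At U the remaining stops are A 3, P 8, V 13, X 14; go to A.
At A the remaining stops are P 5, V 11, X 17; go to P.
At P the remaining stops are V 6, X 22; go to V.
At V the remaining stops are X 19; go to X.
Return X→O: 25.
Total = 16 + 5 + 3 + 5 + 6 + 19 + 25 = 79.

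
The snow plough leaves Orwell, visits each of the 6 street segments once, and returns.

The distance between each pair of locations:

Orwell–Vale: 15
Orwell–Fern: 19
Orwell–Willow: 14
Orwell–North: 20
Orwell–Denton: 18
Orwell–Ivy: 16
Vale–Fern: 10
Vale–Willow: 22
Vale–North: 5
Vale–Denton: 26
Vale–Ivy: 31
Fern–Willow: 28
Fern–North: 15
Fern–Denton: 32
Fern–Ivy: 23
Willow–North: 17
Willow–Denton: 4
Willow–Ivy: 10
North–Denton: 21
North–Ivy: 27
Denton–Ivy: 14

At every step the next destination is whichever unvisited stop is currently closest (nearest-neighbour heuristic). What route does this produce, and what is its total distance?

Orwell → [Willow:14 / Vale:15 / Ivy:16 / Denton:18 / Fern:19 / North:20] → Willow (14)
Willow → [Denton:4 / Ivy:10 / North:17 / Vale:22 / Fern:28] → Denton (4)
Denton → [Ivy:14 / North:21 / Vale:26 / Fern:32] → Ivy (14)
Ivy → [Fern:23 / North:27 / Vale:31] → Fern (23)
Fern → [Vale:10 / North:15] → Vale (10)
Vale → [North:5] → North (5)
Return North→Orwell: 20.
Total = 14 + 4 + 14 + 23 + 10 + 5 + 20 = 90.

Nearest-neighbour total = 90; route Orwell → Willow → Denton → Ivy → Fern → Vale → North → Orwell.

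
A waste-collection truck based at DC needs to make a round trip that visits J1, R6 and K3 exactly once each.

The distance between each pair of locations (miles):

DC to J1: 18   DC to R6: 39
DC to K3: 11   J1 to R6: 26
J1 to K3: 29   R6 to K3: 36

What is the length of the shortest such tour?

Minimum total distance: 91 miles.

There are 3 distinct closed tours to check (reversals are equivalent).
DC - J1 - R6 - K3 - DC: 18+26+36+11 = 91
DC - J1 - K3 - R6 - DC: 18+29+36+39 = 122
DC - R6 - J1 - K3 - DC: 39+26+29+11 = 105
The minimum is 91.
One optimal route: DC → J1 → R6 → K3 → DC (or its reverse).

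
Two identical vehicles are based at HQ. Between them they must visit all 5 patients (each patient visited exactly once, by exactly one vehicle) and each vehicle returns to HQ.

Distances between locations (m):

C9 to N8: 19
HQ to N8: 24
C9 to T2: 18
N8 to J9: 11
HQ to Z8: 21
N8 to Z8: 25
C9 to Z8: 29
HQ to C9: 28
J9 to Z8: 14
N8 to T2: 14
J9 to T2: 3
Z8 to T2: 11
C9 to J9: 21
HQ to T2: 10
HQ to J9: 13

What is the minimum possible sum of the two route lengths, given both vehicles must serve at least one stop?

113 m — the smallest possible combined total.

Try each way of splitting the stops between the two vehicles (each non-empty) and, for each split, find the best tour for each vehicle:
  {C9} + {N8, J9, Z8, T2}: 56 + 70 = 126
  {N8} + {C9, J9, Z8, T2}: 48 + 84 = 132
  {C9, N8} + {J9, Z8, T2}: 71 + 48 = 119
  {J9} + {C9, N8, Z8, T2}: 26 + 93 = 119
  {C9, J9} + {N8, Z8, T2}: 62 + 70 = 132
  {N8, J9} + {C9, Z8, T2}: 48 + 78 = 126
  … (15 splits in total)
  {C9, N8, J9} + {Z8, T2}: 71 + 42 = 113  ← best
Best: vehicle 1 HQ → C9 → N8 → J9 → HQ = 71; vehicle 2 HQ → Z8 → T2 → HQ = 42; combined 113.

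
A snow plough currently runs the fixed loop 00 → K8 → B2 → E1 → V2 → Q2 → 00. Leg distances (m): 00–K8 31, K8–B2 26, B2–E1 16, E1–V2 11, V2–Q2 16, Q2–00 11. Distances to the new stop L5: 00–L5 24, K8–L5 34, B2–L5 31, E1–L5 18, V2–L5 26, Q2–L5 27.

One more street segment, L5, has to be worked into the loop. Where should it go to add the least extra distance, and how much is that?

Insertion cost between consecutive stops i–j is d(i,L5) + d(L5,j) − d(i,j):
  between 00 and K8: 24 + 34 − 31 = 27
  between K8 and B2: 34 + 31 − 26 = 39
  between B2 and E1: 31 + 18 − 16 = 33
  between E1 and V2: 18 + 26 − 11 = 33
  between V2 and Q2: 26 + 27 − 16 = 37
  between Q2 and 00: 27 + 24 − 11 = 40
Cheapest insertion is between 00 and K8, adding 27.
New total = 111 + 27 = 138.

Minimum extra distance: 27 m, inserting L5 between 00 and K8.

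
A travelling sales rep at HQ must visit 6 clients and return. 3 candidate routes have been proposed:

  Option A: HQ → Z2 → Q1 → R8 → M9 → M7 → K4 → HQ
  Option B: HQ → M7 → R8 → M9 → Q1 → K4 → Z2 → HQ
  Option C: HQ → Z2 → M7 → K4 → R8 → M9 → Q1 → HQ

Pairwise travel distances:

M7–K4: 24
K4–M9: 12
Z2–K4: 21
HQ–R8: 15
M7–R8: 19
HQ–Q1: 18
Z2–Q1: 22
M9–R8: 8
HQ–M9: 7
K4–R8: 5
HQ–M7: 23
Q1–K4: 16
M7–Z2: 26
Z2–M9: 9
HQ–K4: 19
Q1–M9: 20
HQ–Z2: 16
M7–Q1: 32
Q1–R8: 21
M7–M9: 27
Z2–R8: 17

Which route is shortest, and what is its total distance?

117 — Option C is the shortest.

Option A: 16 + 22 + 21 + 8 + 27 + 24 + 19 = 137
Option B: 23 + 19 + 8 + 20 + 16 + 21 + 16 = 123
Option C: 16 + 26 + 24 + 5 + 8 + 20 + 18 = 117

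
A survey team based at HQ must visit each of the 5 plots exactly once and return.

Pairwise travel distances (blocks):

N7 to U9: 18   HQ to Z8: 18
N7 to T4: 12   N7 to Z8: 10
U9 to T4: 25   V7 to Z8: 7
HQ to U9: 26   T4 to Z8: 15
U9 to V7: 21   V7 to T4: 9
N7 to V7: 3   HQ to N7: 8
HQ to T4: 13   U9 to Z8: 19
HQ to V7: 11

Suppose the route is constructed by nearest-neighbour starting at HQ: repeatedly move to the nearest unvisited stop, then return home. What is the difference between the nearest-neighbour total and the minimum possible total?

10 blocks longer than the optimal tour.

HQ: N7=8, V7=11, T4=13, Z8=18, U9=26 ⇒ N7
N7: V7=3, Z8=10, T4=12, U9=18 ⇒ V7
V7: Z8=7, T4=9, U9=21 ⇒ Z8
Z8: T4=15, U9=19 ⇒ T4
T4: U9=25 ⇒ U9
NN route HQ → N7 → V7 → Z8 → T4 → U9 → HQ costs 84.
Optimal: HQ → N7 → U9 → Z8 → V7 → T4 → HQ costs 74 (by enumerating all 60 distinct tours).
Excess = 84 − 74 = 10.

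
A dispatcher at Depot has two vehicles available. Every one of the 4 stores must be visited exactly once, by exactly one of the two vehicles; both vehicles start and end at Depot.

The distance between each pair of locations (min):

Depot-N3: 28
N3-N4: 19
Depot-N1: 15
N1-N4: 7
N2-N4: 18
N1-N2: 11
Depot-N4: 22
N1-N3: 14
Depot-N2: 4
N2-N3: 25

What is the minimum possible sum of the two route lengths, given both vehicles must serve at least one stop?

Check every non-empty split of the stops between the two vehicles; for each half take its own optimal tour:
  {N1} + {N2, N3, N4}: 30 + 69 = 99
  {N2} + {N1, N3, N4}: 8 + 69 = 77
  {N1, N2} + {N3, N4}: 30 + 69 = 99
  {N3} + {N1, N2, N4}: 56 + 44 = 100
  {N1, N3} + {N2, N4}: 57 + 44 = 101
  {N2, N3} + {N1, N4}: 57 + 44 = 101
  … (7 splits in total)
Best: vehicle 1 Depot → N2 → Depot = 8; vehicle 2 Depot → N1 → N4 → N3 → Depot = 69; combined 77.

Minimum combined distance: 77 min.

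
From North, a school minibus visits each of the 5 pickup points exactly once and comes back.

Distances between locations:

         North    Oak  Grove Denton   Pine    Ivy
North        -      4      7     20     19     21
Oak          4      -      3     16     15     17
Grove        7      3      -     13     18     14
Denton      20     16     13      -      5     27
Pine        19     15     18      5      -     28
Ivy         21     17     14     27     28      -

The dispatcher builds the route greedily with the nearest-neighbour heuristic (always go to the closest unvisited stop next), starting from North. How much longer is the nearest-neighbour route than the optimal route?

From North: Oak=4, Grove=7, Pine=19, Denton=20, Ivy=21 → choose Oak (4).
From Oak: Grove=3, Pine=15, Denton=16, Ivy=17 → choose Grove (3).
From Grove: Denton=13, Ivy=14, Pine=18 → choose Denton (13).
From Denton: Pine=5, Ivy=27 → choose Pine (5).
From Pine: Ivy=28 → choose Ivy (28).
NN route North → Oak → Grove → Denton → Pine → Ivy → North costs 74.
Optimal: North → Oak → Grove → Ivy → Denton → Pine → North costs 72 (by enumerating all 60 distinct tours).
Excess = 74 − 72 = 2.

2 longer than the optimal tour.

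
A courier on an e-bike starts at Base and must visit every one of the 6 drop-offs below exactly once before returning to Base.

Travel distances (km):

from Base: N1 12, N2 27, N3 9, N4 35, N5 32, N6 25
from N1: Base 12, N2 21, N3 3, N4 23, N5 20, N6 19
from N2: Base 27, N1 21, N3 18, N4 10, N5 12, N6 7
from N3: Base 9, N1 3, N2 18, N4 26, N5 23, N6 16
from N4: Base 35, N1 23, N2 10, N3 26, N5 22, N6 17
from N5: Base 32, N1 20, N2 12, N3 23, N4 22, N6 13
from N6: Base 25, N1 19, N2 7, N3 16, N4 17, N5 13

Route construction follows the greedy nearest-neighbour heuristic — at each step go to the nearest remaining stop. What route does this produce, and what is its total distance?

Total distance 102 km via the nearest-neighbour route Base → N3 → N1 → N6 → N2 → N4 → N5 → Base.

Base → [N3:9 / N1:12 / N6:25 / N2:27 / N5:32 / N4:35] → N3 (9)
N3 → [N1:3 / N6:16 / N2:18 / N5:23 / N4:26] → N1 (3)
N1 → [N6:19 / N5:20 / N2:21 / N4:23] → N6 (19)
N6 → [N2:7 / N5:13 / N4:17] → N2 (7)
N2 → [N4:10 / N5:12] → N4 (10)
N4 → [N5:22] → N5 (22)
Return N5→Base: 32.
Total = 9 + 3 + 19 + 7 + 10 + 22 + 32 = 102.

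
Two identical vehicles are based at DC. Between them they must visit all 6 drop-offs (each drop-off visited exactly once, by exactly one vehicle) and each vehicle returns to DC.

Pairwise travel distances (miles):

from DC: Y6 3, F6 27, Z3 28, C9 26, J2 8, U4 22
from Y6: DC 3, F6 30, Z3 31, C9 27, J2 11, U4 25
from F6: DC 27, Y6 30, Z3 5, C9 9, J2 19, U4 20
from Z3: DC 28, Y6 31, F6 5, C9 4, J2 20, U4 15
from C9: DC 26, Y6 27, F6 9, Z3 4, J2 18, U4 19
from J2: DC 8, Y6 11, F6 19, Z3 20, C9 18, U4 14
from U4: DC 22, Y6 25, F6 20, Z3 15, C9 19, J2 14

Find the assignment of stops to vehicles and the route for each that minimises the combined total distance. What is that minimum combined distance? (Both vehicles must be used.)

Minimum combined distance: 83 miles.

Check every non-empty split of the stops between the two vehicles; for each half take its own optimal tour:
  {Y6} + {F6, Z3, C9, J2, U4}: 6 + 77 = 83
  {F6} + {Y6, Z3, C9, J2, U4}: 54 + 71 = 125
  {Y6, F6} + {Z3, C9, J2, U4}: 60 + 67 = 127
  {Z3} + {Y6, F6, C9, J2, U4}: 56 + 81 = 137
  {Y6, Z3} + {F6, C9, J2, U4}: 62 + 77 = 139
  {F6, Z3} + {Y6, C9, J2, U4}: 60 + 71 = 131
  … (31 splits in total)
Best: vehicle 1 DC → Y6 → DC = 6; vehicle 2 DC → F6 → Z3 → C9 → U4 → J2 → DC = 77; combined 83.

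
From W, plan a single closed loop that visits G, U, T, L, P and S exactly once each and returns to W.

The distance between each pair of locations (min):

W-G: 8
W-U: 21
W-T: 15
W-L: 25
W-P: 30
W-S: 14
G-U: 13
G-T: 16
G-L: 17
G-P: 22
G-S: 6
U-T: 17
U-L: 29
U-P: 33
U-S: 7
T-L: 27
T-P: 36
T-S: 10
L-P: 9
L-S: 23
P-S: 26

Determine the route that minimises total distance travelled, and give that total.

Minimum total distance: 99 min.

There are 360 distinct closed tours to check (reversals are equivalent).
W - G - U - T - L - P - S - W: 8+13+17+27+9+26+14 = 114
W - G - U - T - L - S - P - W: 8+13+17+27+23+26+30 = 144
W - G - U - T - P - L - S - W: 8+13+17+36+9+23+14 = 120
W - G - U - T - P - S - L - W: 8+13+17+36+26+23+25 = 148
W - G - U - T - S - L - P - W: 8+13+17+10+23+9+30 = 110
W - G - U - T - S - P - L - W: 8+13+17+10+26+9+25 = 108
W - G - U - L - T - P - S - W: 8+13+29+27+36+26+14 = 153
W - G - U - L - T - S - P - W: 8+13+29+27+10+26+30 = 143
… (352 more)
W - G - L - P - U - S - T - W: 8+17+9+33+7+10+15 = 99  ← best
The minimum is 99.
One optimal route: W → G → L → P → U → S → T → W (or its reverse).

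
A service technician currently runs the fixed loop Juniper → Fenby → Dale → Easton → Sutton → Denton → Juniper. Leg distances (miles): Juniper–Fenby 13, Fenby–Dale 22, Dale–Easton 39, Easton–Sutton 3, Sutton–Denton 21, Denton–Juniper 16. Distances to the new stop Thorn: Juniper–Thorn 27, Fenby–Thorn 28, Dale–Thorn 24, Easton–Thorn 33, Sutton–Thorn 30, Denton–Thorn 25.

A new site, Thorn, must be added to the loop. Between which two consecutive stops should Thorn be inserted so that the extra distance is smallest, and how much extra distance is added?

Insertion cost between consecutive stops i–j is d(i,Thorn) + d(Thorn,j) − d(i,j):
  between Juniper and Fenby: 27 + 28 − 13 = 42
  between Fenby and Dale: 28 + 24 − 22 = 30
  between Dale and Easton: 24 + 33 − 39 = 18
  between Easton and Sutton: 33 + 30 − 3 = 60
  between Sutton and Denton: 30 + 25 − 21 = 34
  between Denton and Juniper: 25 + 27 − 16 = 36
Cheapest insertion is between Dale and Easton, adding 18.
New total = 114 + 18 = 132.

Adding 18 miles by placing Thorn on the Dale–Easton leg.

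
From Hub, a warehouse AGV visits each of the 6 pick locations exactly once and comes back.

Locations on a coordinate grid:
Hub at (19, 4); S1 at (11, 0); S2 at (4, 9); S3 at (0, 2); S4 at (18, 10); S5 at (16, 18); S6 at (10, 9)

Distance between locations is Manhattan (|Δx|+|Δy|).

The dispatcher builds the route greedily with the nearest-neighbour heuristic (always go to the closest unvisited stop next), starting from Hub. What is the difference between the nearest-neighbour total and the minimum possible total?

12 longer than the optimal tour.

From Hub: S4=7, S1=12, S6=14, S5=17, S2=20, S3=21 → choose S4 (7).
From S4: S6=9, S5=10, S2=15, S1=17, S3=26 → choose S6 (9).
From S6: S2=6, S1=10, S5=15, S3=17 → choose S2 (6).
From S2: S3=11, S1=16, S5=21 → choose S3 (11).
From S3: S1=13, S5=32 → choose S1 (13).
From S1: S5=23 → choose S5 (23).
NN route Hub → S4 → S6 → S2 → S3 → S1 → S5 → Hub costs 86.
Optimal: Hub → S1 → S3 → S2 → S6 → S5 → S4 → Hub costs 74 (by enumerating all 360 distinct tours).
Excess = 86 − 74 = 12.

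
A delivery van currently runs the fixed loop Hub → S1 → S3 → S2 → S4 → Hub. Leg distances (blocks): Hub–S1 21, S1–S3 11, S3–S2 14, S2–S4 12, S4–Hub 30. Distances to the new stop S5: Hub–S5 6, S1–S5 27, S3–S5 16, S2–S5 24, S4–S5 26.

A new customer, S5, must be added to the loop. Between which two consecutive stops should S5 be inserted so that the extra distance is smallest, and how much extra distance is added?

+2 blocks — insert S5 between S4 and Hub.

Insertion cost between consecutive stops i–j is d(i,S5) + d(S5,j) − d(i,j):
  between Hub and S1: 6 + 27 − 21 = 12
  between S1 and S3: 27 + 16 − 11 = 32
  between S3 and S2: 16 + 24 − 14 = 26
  between S2 and S4: 24 + 26 − 12 = 38
  between S4 and Hub: 26 + 6 − 30 = 2
Cheapest insertion is between S4 and Hub, adding 2.
New total = 88 + 2 = 90.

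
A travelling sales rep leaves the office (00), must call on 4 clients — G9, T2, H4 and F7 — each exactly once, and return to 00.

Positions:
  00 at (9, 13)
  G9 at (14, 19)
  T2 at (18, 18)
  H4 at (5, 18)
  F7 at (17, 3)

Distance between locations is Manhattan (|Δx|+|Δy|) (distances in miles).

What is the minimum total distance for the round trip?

Shortest round trip = 58 miles.

With 4 stops there are 4!/2 = 12 distinct round trips (a route and its reverse cost the same).
00-G9-T2-H4-F7-00: 11+5+13+27+18 = 74
00-G9-T2-F7-H4-00: 11+5+16+27+9 = 68
00-G9-H4-T2-F7-00: 11+10+13+16+18 = 68
00-G9-H4-F7-T2-00: 11+10+27+16+14 = 78
00-G9-F7-T2-H4-00: 11+19+16+13+9 = 68
00-G9-F7-H4-T2-00: 11+19+27+13+14 = 84
00-T2-G9-H4-F7-00: 14+5+10+27+18 = 74
00-T2-G9-F7-H4-00: 14+5+19+27+9 = 74
00-T2-H4-G9-F7-00: 14+13+10+19+18 = 74
00-T2-F7-G9-H4-00: 14+16+19+10+9 = 68
00-H4-G9-T2-F7-00: 9+10+5+16+18 = 58
00-H4-T2-G9-F7-00: 9+13+5+19+18 = 64
The minimum is 58.
One optimal route: 00 → H4 → G9 → T2 → F7 → 00 (or its reverse).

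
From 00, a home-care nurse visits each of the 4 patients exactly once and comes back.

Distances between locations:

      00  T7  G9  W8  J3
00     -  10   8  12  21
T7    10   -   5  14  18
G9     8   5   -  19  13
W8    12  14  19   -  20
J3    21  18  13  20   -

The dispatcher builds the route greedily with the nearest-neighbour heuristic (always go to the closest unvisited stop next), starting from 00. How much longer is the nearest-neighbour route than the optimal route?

From 00: G9=8, T7=10, W8=12, J3=21 → choose G9 (8).
From G9: T7=5, J3=13, W8=19 → choose T7 (5).
From T7: W8=14, J3=18 → choose W8 (14).
From W8: J3=20 → choose J3 (20).
NN route 00 → G9 → T7 → W8 → J3 → 00 costs 68.
Optimal: 00 → T7 → G9 → J3 → W8 → 00 costs 60 (by enumerating all 12 distinct tours).
Excess = 68 − 60 = 8.

The nearest-neighbour route is 8 longer than optimal.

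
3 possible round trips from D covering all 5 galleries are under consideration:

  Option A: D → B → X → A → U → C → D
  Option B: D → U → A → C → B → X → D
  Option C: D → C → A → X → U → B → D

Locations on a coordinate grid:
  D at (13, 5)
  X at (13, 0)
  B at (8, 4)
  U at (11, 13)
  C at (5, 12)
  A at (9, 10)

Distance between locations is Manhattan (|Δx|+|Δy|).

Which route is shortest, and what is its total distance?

Shortest is Option B, total 46.

Option A: 6 + 9 + 14 + 5 + 7 + 15 = 56
Option B: 10 + 5 + 6 + 11 + 9 + 5 = 46
Option C: 15 + 6 + 14 + 15 + 12 + 6 = 68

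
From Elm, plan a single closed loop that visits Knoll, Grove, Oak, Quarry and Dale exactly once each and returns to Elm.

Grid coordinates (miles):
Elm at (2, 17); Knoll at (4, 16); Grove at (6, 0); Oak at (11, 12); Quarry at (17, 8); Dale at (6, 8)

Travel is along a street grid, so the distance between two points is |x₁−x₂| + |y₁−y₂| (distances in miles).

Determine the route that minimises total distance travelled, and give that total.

There are 60 distinct closed tours to check (reversals are equivalent).
Elm - Knoll - Grove - Oak - Quarry - Dale - Elm: 3+18+17+10+11+13 = 72
Elm - Knoll - Grove - Oak - Dale - Quarry - Elm: 3+18+17+9+11+24 = 82
Elm - Knoll - Grove - Quarry - Oak - Dale - Elm: 3+18+19+10+9+13 = 72
Elm - Knoll - Grove - Quarry - Dale - Oak - Elm: 3+18+19+11+9+14 = 74
Elm - Knoll - Grove - Dale - Oak - Quarry - Elm: 3+18+8+9+10+24 = 72
Elm - Knoll - Grove - Dale - Quarry - Oak - Elm: 3+18+8+11+10+14 = 64
Elm - Knoll - Oak - Grove - Quarry - Dale - Elm: 3+11+17+19+11+13 = 74
Elm - Knoll - Oak - Grove - Dale - Quarry - Elm: 3+11+17+8+11+24 = 74
Elm - Knoll - Oak - Quarry - Grove - Dale - Elm: 3+11+10+19+8+13 = 64
Elm - Knoll - Oak - Quarry - Dale - Grove - Elm: 3+11+10+11+8+21 = 64
Elm - Knoll - Oak - Dale - Grove - Quarry - Elm: 3+11+9+8+19+24 = 74
Elm - Knoll - Oak - Dale - Quarry - Grove - Elm: 3+11+9+11+19+21 = 74
Elm - Knoll - Quarry - Grove - Oak - Dale - Elm: 3+21+19+17+9+13 = 82
Elm - Knoll - Quarry - Grove - Dale - Oak - Elm: 3+21+19+8+9+14 = 74
… (46 more)
The minimum is 64.
One optimal route: Elm → Knoll → Grove → Dale → Quarry → Oak → Elm (or its reverse).

Shortest round trip = 64 miles.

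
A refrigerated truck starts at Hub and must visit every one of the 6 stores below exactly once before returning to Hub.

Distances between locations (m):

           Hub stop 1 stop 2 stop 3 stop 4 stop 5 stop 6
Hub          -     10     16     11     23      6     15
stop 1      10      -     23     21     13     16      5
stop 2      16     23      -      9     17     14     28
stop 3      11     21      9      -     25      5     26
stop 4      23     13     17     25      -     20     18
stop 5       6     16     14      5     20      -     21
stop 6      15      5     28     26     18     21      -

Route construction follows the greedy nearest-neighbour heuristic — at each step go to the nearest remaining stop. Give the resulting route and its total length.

Nearest-neighbour total = 70 m; route Hub → stop 5 → stop 3 → stop 2 → stop 4 → stop 1 → stop 6 → Hub.

From Hub: distances to unvisited — stop 5=6, stop 1=10, stop 3=11, stop 6=15, stop 2=16, stop 4=23. Nearest is stop 5 (6).
From stop 5: distances to unvisited — stop 3=5, stop 2=14, stop 1=16, stop 4=20, stop 6=21. Nearest is stop 3 (5).
From stop 3: distances to unvisited — stop 2=9, stop 1=21, stop 4=25, stop 6=26. Nearest is stop 2 (9).
From stop 2: distances to unvisited — stop 4=17, stop 1=23, stop 6=28. Nearest is stop 4 (17).
From stop 4: distances to unvisited — stop 1=13, stop 6=18. Nearest is stop 1 (13).
From stop 1: distances to unvisited — stop 6=5. Nearest is stop 6 (5).
Return stop 6→Hub: 15.
Total = 6 + 5 + 9 + 17 + 13 + 5 + 15 = 70.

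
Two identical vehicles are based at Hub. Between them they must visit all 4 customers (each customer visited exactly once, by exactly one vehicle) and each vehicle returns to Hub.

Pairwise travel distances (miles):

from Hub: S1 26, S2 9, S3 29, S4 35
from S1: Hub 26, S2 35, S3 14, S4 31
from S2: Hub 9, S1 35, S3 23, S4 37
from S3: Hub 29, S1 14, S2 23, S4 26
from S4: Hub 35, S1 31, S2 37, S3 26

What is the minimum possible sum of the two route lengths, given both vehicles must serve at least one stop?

Check every non-empty split of the stops between the two vehicles; for each half take its own optimal tour:
  {S1} + {S2, S3, S4}: 52 + 93 = 145
  {S2} + {S1, S3, S4}: 18 + 101 = 119
  {S1, S2} + {S3, S4}: 70 + 90 = 160
  {S3} + {S1, S2, S4}: 58 + 103 = 161
  {S1, S3} + {S2, S4}: 69 + 81 = 150
  {S2, S3} + {S1, S4}: 61 + 92 = 153
  … (7 splits in total)
Best: vehicle 1 Hub → S2 → Hub = 18; vehicle 2 Hub → S1 → S3 → S4 → Hub = 101; combined 119.

119 miles — the smallest possible combined total.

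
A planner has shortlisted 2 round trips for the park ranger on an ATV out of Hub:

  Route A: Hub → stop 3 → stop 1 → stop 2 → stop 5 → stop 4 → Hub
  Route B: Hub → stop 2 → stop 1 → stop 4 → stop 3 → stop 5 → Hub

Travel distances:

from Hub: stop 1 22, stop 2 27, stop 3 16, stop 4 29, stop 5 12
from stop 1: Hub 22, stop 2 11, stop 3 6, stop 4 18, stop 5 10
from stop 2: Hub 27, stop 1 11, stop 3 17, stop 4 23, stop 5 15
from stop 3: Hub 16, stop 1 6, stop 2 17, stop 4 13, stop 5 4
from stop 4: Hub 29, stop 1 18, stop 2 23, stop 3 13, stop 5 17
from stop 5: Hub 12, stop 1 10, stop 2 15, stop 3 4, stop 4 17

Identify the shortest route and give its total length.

Shortest is Route B, total 85.

Route A: 16 + 6 + 11 + 15 + 17 + 29 = 94
Route B: 27 + 11 + 18 + 13 + 4 + 12 = 85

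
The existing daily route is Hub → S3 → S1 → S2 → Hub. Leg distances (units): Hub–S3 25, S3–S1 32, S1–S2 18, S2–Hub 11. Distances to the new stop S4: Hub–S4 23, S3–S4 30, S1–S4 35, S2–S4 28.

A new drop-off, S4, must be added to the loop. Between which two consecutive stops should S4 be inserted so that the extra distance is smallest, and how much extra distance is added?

Insertion cost between consecutive stops i–j is d(i,S4) + d(S4,j) − d(i,j):
  between Hub and S3: 23 + 30 − 25 = 28
  between S3 and S1: 30 + 35 − 32 = 33
  between S1 and S2: 35 + 28 − 18 = 45
  between S2 and Hub: 28 + 23 − 11 = 40
Cheapest insertion is between Hub and S3, adding 28.
New total = 86 + 28 = 114.

+28 — insert S4 between Hub and S3.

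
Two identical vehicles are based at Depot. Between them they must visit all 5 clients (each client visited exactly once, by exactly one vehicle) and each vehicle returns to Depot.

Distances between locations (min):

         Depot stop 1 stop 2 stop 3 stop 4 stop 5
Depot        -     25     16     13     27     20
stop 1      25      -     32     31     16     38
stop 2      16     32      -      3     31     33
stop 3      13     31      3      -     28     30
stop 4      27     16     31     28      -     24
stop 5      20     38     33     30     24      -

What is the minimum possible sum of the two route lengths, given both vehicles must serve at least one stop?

There are 2^4 − 1 = 15 ways to divide the 5 stops into two non-empty groups. For each, the best each vehicle can do is its own shortest tour through its group:
  {stop 1} + {stop 2, stop 3, stop 4, stop 5}: 50 + 91 = 141
  {stop 2} + {stop 1, stop 3, stop 4, stop 5}: 32 + 104 = 136
  {stop 1, stop 2} + {stop 3, stop 4, stop 5}: 73 + 85 = 158
  {stop 3} + {stop 1, stop 2, stop 4, stop 5}: 26 + 108 = 134
  {stop 1, stop 3} + {stop 2, stop 4, stop 5}: 69 + 91 = 160
  {stop 2, stop 3} + {stop 1, stop 4, stop 5}: 32 + 85 = 117
  … (15 splits in total)
Best: vehicle 1 Depot → stop 2 → stop 3 → Depot = 32; vehicle 2 Depot → stop 1 → stop 4 → stop 5 → Depot = 85; combined 117.

117 min — the smallest possible combined total.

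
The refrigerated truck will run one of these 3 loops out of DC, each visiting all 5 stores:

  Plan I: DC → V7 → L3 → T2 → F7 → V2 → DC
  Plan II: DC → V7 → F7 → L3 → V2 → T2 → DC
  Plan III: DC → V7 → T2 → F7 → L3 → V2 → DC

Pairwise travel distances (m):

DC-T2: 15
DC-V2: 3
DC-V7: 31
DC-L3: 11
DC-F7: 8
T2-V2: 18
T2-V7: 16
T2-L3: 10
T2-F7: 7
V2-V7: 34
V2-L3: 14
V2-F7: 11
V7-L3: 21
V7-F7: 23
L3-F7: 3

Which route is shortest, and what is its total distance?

Plan I: 31 + 21 + 10 + 7 + 11 + 3 = 83
Plan II: 31 + 23 + 3 + 14 + 18 + 15 = 104
Plan III: 31 + 16 + 7 + 3 + 14 + 3 = 74

Shortest is Plan III, total 74 m.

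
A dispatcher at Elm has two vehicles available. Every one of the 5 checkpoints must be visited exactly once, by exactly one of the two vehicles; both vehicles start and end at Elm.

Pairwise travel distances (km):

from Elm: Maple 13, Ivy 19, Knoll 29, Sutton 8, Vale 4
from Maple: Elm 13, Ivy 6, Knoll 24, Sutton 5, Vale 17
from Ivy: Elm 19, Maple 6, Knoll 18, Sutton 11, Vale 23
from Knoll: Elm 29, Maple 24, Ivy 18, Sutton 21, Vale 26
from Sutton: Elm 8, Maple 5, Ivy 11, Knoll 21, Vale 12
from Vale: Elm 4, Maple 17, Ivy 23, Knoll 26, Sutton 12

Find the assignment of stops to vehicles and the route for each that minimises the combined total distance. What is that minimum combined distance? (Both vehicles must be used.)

Minimum combined distance: 74 km.

Check every non-empty split of the stops between the two vehicles; for each half take its own optimal tour:
  {Maple} + {Ivy, Knoll, Sutton, Vale}: 26 + 67 = 93
  {Ivy} + {Maple, Knoll, Sutton, Vale}: 38 + 67 = 105
  {Maple, Ivy} + {Knoll, Sutton, Vale}: 38 + 59 = 97
  {Knoll} + {Maple, Ivy, Sutton, Vale}: 58 + 46 = 104
  {Maple, Knoll} + {Ivy, Sutton, Vale}: 66 + 46 = 112
  {Ivy, Knoll} + {Maple, Sutton, Vale}: 66 + 34 = 100
  … (15 splits in total)
  {Maple, Ivy, Knoll, Sutton} + {Vale}: 66 + 8 = 74  ← best
Best: vehicle 1 Elm → Maple → Ivy → Knoll → Sutton → Elm = 66; vehicle 2 Elm → Vale → Elm = 8; combined 74.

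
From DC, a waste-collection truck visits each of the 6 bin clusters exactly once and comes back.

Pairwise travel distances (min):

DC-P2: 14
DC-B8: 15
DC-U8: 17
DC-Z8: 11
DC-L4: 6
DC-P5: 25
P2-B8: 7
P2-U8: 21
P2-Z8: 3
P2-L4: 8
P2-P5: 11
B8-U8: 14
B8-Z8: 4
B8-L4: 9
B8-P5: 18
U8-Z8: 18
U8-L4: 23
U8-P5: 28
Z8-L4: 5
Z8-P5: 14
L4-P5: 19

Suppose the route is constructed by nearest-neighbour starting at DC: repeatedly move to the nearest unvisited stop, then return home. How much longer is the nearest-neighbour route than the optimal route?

From DC: L4=6, Z8=11, P2=14, B8=15, U8=17, P5=25 → choose L4 (6).
From L4: Z8=5, P2=8, B8=9, P5=19, U8=23 → choose Z8 (5).
From Z8: P2=3, B8=4, P5=14, U8=18 → choose P2 (3).
From P2: B8=7, P5=11, U8=21 → choose B8 (7).
From B8: U8=14, P5=18 → choose U8 (14).
From U8: P5=28 → choose P5 (28).
NN route DC → L4 → Z8 → P2 → B8 → U8 → P5 → DC costs 88.
Optimal: DC → U8 → B8 → P2 → P5 → Z8 → L4 → DC costs 74 (by enumerating all 360 distinct tours).
Excess = 88 − 74 = 14.

The nearest-neighbour route is 14 min longer than optimal.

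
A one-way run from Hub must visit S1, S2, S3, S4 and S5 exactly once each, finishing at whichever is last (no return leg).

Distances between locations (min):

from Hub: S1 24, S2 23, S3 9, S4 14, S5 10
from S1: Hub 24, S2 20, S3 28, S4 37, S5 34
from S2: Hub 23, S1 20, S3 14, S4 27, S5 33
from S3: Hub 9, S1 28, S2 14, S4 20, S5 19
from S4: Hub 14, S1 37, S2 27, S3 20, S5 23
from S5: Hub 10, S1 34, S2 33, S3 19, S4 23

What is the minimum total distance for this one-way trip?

Minimum one-way distance = 87 min.

There are 5! = 120 possible orderings.
Hub → S1 → S2 → S3 → S4 → S5: 24+20+14+20+23 = 101
Hub → S1 → S2 → S3 → S5 → S4: 24+20+14+19+23 = 100
Hub → S1 → S2 → S4 → S3 → S5: 24+20+27+20+19 = 110
Hub → S1 → S2 → S4 → S5 → S3: 24+20+27+23+19 = 113
Hub → S1 → S2 → S5 → S3 → S4: 24+20+33+19+20 = 116
Hub → S1 → S2 → S5 → S4 → S3: 24+20+33+23+20 = 120
Hub → S1 → S3 → S2 → S4 → S5: 24+28+14+27+23 = 116
Hub → S1 → S3 → S2 → S5 → S4: 24+28+14+33+23 = 122
Hub → S1 → S3 → S4 → S2 → S5: 24+28+20+27+33 = 132
Hub → S1 → S3 → S4 → S5 → S2: 24+28+20+23+33 = 128
Hub → S1 → S3 → S5 → S2 → S4: 24+28+19+33+27 = 131
Hub → S1 → S3 → S5 → S4 → S2: 24+28+19+23+27 = 121
Hub → S1 → S4 → S2 → S3 → S5: 24+37+27+14+19 = 121
Hub → S1 → S4 → S2 → S5 → S3: 24+37+27+33+19 = 140
… (106 more)
Hub → S5 → S4 → S3 → S2 → S1: 10+23+20+14+20 = 87  ← best
The minimum is 87.
One shortest path: Hub → S5 → S4 → S3 → S2 → S1.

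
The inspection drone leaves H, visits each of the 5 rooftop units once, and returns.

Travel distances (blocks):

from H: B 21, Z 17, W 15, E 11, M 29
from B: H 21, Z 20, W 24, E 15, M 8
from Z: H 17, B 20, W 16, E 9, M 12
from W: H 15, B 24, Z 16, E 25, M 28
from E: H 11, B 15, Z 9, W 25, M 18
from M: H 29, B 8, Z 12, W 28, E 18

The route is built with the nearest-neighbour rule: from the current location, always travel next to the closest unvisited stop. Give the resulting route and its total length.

At H the remaining stops are E 11, W 15, Z 17, B 21, M 29; go to E.
At E the remaining stops are Z 9, B 15, M 18, W 25; go to Z.
At Z the remaining stops are M 12, W 16, B 20; go to M.
At M the remaining stops are B 8, W 28; go to B.
At B the remaining stops are W 24; go to W.
Return W→H: 15.
Total = 11 + 9 + 12 + 8 + 24 + 15 = 79.

Total distance 79 blocks via the nearest-neighbour route H → E → Z → M → B → W → H.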